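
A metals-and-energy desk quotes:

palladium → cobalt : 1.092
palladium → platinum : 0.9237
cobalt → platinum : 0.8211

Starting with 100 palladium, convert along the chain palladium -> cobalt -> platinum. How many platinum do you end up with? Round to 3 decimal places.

89.664

100 palladium × 1.092 = 109.2 cobalt
109.2 cobalt × 0.8211 = 89.66412 platinum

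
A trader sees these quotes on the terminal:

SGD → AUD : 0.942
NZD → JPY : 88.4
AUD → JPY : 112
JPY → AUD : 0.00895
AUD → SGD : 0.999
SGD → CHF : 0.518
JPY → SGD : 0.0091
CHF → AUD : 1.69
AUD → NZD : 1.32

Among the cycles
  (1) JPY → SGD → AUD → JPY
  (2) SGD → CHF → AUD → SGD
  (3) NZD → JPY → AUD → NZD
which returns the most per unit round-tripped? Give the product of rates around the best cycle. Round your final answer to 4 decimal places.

1.0444

(1) 0.0091 × 0.942 × 112 = 0.96009
(2) 0.518 × 1.69 × 0.999 = 0.87454
(3) 88.4 × 0.00895 × 1.32 = 1.04436
Highest is cycle (3) at 1.0444 (>1, arbitrage).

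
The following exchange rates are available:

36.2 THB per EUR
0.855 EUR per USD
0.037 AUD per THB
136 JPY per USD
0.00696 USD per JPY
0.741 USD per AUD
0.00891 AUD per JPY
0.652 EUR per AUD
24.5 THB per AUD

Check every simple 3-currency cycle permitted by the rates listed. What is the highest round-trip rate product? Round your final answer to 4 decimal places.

0.8979

JPY→AUD→USD→JPY: 0.00891 × 0.741 × 136 = 0.89791
AUD→EUR→THB→AUD: 0.652 × 36.2 × 0.037 = 0.87329
Maximum is JPY→AUD→USD→JPY at 0.8979; no arbitrage — every cycle loses value.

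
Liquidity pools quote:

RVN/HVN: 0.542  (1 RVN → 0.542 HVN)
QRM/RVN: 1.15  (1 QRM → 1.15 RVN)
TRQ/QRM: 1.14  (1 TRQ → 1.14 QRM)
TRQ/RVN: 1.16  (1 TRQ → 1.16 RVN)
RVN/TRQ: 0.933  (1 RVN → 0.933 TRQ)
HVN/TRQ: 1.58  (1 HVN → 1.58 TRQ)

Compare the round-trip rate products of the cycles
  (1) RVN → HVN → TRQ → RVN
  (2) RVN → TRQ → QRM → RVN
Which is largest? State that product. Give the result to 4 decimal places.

1.2232

(1) 0.542 × 1.58 × 1.16 = 0.99338
(2) 0.933 × 1.14 × 1.15 = 1.22316
Highest is cycle (2) at 1.2232 (>1, arbitrage).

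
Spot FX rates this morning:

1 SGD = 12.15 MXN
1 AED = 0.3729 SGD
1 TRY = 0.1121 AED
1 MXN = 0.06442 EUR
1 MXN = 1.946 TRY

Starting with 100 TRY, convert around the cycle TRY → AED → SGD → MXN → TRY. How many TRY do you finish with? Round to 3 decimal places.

100 TRY × 0.1121 = 11.21 AED
11.21 AED × 0.3729 = 4.180209 SGD
4.180209 SGD × 12.15 = 50.78953935 MXN
50.78953935 MXN × 1.946 = 98.8364435751 TRY

98.836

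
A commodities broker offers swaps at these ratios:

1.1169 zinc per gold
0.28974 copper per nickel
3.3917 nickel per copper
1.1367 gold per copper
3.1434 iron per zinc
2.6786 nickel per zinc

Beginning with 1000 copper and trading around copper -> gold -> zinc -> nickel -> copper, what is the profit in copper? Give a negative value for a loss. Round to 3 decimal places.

1000 copper × 1.1367 = 1136.7 gold
1136.7 gold × 1.1169 = 1269.58023 zinc
1269.58023 zinc × 2.6786 = 3400.697604078 nickel
3400.697604078 nickel × 0.28974 = 985.31812380555972 copper
Net change: 985.31812380555972 − 1000 = -14.68187619444028 copper

-14.682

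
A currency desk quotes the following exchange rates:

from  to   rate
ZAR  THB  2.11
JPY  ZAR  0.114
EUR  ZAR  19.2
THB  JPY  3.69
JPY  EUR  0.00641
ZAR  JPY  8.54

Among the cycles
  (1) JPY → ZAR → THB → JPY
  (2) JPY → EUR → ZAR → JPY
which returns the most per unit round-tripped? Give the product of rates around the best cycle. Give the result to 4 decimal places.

(1) 0.114 × 2.11 × 3.69 = 0.88759
(2) 0.00641 × 19.2 × 8.54 = 1.05103
Highest is cycle (2) at 1.0510 (>1, arbitrage).

1.0510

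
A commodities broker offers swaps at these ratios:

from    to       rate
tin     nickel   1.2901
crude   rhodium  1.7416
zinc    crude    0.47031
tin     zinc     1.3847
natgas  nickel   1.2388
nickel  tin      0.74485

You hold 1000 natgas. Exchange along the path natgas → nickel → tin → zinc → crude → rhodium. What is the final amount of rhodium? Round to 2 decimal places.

1000 natgas × 1.2388 = 1238.8 nickel
1238.8 nickel × 0.74485 = 922.72018 tin
922.72018 tin × 1.3847 = 1277.690633246 zinc
1277.690633246 zinc × 0.47031 = 600.91068172192626 crude
600.91068172192626 crude × 1.7416 = 1046.546043286906774416 rhodium

1046.55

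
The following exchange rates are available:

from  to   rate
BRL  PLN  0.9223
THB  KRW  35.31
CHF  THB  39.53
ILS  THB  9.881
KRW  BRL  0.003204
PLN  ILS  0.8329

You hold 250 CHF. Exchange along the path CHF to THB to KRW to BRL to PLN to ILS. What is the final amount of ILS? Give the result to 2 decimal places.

858.86

250 CHF × 39.53 = 9882.5 THB
9882.5 THB × 35.31 = 348951.075 KRW
348951.075 KRW × 0.003204 = 1118.0392443 BRL
1118.0392443 BRL × 0.9223 = 1031.16759501789 PLN
1031.16759501789 PLN × 0.8329 = 858.859489890400581 ILS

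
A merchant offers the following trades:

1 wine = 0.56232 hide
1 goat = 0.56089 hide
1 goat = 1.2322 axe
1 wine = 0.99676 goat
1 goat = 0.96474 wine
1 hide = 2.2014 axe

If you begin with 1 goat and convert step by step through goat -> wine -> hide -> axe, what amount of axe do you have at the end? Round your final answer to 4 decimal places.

1.1942

1 goat × 0.96474 = 0.96474 wine
0.96474 wine × 0.56232 = 0.5424925968 hide
0.5424925968 hide × 2.2014 = 1.19424320259552 axe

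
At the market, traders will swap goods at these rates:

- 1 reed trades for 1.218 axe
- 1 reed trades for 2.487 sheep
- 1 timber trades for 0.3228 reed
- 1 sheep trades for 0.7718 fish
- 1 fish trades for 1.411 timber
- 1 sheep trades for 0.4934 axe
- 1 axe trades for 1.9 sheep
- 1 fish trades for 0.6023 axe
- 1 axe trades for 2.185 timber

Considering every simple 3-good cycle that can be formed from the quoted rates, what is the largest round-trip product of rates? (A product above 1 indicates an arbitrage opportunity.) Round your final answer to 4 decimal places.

0.8832

axe→sheep→fish→axe: 1.9 × 0.7718 × 0.6023 = 0.88322
axe→timber→reed→axe: 2.185 × 0.3228 × 1.218 = 0.85908
Maximum is axe→sheep→fish→axe at 0.8832; no arbitrage — every cycle loses value.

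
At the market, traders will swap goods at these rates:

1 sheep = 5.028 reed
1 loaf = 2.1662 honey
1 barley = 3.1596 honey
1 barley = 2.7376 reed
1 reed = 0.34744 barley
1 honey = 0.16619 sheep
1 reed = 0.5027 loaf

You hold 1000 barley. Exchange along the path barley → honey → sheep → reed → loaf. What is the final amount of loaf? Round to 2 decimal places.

1000 barley × 3.1596 = 3159.6 honey
3159.6 honey × 0.16619 = 525.093924 sheep
525.093924 sheep × 5.028 = 2640.172249872 reed
2640.172249872 reed × 0.5027 = 1327.2145900106544 loaf

1327.21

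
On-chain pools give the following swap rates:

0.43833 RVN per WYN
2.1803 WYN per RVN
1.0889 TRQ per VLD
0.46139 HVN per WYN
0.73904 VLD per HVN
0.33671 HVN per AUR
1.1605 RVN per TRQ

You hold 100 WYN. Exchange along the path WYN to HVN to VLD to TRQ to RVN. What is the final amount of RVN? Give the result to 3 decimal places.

100 WYN × 0.46139 = 46.139 HVN
46.139 HVN × 0.73904 = 34.09856656 VLD
34.09856656 VLD × 1.0889 = 37.129929127184 TRQ
37.129929127184 TRQ × 1.1605 = 43.089282752097032 RVN

43.089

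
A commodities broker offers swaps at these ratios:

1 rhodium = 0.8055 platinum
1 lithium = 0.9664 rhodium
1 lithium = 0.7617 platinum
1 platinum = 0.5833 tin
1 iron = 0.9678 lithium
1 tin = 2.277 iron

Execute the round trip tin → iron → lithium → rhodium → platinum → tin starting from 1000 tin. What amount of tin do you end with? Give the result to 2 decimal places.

1000 tin × 2.277 = 2277 iron
2277 iron × 0.9678 = 2203.6806 lithium
2203.6806 lithium × 0.9664 = 2129.63693184 rhodium
2129.63693184 rhodium × 0.8055 = 1715.42254859712 platinum
1715.42254859712 platinum × 0.5833 = 1000.605972596700096 tin

1000.61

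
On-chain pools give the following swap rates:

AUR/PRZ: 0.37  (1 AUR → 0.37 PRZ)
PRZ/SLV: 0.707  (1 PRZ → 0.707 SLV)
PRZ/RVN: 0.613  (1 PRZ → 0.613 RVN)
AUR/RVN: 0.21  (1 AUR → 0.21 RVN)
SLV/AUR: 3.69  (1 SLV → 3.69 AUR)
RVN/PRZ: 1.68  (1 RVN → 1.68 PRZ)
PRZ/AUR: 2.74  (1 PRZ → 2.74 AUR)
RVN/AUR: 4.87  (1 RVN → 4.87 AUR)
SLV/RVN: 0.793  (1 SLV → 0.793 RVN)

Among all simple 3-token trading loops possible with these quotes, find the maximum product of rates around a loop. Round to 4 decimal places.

RVN→AUR→PRZ→RVN: 4.87 × 0.37 × 0.613 = 1.10456
RVN→PRZ→AUR→RVN: 1.68 × 2.74 × 0.21 = 0.96667
SLV→AUR→PRZ→SLV: 3.69 × 0.37 × 0.707 = 0.96527
SLV→RVN→PRZ→SLV: 0.793 × 1.68 × 0.707 = 0.94189
Maximum is RVN→AUR→PRZ→RVN at 1.1046; arbitrage exists.

1.1046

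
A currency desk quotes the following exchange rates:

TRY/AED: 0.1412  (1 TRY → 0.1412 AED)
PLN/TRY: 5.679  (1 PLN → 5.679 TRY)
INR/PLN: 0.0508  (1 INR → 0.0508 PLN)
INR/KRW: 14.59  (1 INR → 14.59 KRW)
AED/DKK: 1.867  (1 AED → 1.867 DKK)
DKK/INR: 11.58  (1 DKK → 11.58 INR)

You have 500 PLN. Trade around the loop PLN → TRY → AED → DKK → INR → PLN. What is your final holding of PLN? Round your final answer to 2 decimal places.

500 PLN × 5.679 = 2839.5 TRY
2839.5 TRY × 0.1412 = 400.9374 AED
400.9374 AED × 1.867 = 748.5501258 DKK
748.5501258 DKK × 11.58 = 8668.210456764 INR
8668.210456764 INR × 0.0508 = 440.3450912036112 PLN

440.35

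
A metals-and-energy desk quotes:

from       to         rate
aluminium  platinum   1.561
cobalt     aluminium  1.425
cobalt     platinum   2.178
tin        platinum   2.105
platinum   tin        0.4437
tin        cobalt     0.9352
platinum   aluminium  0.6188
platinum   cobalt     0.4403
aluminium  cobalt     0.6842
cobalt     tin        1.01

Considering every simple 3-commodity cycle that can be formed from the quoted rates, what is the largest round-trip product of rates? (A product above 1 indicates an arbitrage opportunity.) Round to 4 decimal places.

aluminium→platinum→cobalt→aluminium: 1.561 × 0.4403 × 1.425 = 0.97941
cobalt→tin→platinum→cobalt: 1.01 × 2.105 × 0.4403 = 0.93610
aluminium→cobalt→platinum→aluminium: 0.6842 × 2.178 × 0.6188 = 0.92213
cobalt→platinum→tin→cobalt: 2.178 × 0.4437 × 0.9352 = 0.90376
Maximum is aluminium→platinum→cobalt→aluminium at 0.9794; no arbitrage — every cycle loses value.

0.9794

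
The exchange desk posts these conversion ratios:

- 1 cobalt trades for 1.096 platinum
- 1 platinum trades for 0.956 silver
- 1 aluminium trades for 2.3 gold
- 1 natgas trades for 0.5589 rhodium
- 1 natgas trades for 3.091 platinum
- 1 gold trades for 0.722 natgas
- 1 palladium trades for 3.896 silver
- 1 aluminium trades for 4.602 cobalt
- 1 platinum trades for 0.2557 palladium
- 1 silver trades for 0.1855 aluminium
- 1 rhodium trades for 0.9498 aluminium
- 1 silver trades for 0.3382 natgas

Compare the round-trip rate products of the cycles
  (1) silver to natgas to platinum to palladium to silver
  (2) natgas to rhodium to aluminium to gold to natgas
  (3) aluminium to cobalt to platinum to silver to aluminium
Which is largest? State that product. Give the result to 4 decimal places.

1.0414

(1) 0.3382 × 3.091 × 0.2557 × 3.896 = 1.04141
(2) 0.5589 × 0.9498 × 2.3 × 0.722 = 0.88152
(3) 4.602 × 1.096 × 0.956 × 0.1855 = 0.89446
Highest is cycle (1) at 1.0414 (>1, arbitrage).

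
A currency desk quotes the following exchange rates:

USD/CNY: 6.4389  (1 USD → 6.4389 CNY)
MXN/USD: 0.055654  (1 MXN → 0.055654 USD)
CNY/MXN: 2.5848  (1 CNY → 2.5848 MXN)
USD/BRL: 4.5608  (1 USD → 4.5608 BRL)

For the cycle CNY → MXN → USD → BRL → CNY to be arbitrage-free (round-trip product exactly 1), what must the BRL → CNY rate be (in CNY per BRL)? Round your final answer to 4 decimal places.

Known legs of the cycle: 2.5848 × 0.055654 × 4.5608 = 0.65609141751936
For no arbitrage the full-cycle product must be 1, so the missing rate is 1 / 0.65609141751936 ≈ 1.524178.

1.5242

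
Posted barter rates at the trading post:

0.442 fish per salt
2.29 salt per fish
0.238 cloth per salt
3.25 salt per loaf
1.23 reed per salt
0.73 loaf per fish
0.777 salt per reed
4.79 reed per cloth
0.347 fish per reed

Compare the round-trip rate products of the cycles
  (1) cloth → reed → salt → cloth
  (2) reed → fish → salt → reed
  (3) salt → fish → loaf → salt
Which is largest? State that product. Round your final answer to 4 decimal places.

1.0486

(1) 4.79 × 0.777 × 0.238 = 0.88580
(2) 0.347 × 2.29 × 1.23 = 0.97739
(3) 0.442 × 0.73 × 3.25 = 1.04865
Highest is cycle (3) at 1.0486 (>1, arbitrage).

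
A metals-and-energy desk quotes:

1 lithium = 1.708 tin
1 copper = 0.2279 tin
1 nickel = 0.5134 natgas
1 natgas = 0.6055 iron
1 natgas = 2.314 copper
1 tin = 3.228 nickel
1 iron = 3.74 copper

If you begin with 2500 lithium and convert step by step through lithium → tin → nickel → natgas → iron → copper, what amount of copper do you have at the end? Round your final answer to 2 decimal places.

2500 lithium × 1.708 = 4270 tin
4270 tin × 3.228 = 13783.56 nickel
13783.56 nickel × 0.5134 = 7076.479704 natgas
7076.479704 natgas × 0.6055 = 4284.808460772 iron
4284.808460772 iron × 3.74 = 16025.18364328728 copper

16025.18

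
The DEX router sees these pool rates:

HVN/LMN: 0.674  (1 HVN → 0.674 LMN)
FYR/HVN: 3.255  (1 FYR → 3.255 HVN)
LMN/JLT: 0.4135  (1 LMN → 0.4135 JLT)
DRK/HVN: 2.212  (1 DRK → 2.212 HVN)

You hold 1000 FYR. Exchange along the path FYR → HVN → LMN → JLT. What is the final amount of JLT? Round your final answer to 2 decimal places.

907.17

1000 FYR × 3.255 = 3255 HVN
3255 HVN × 0.674 = 2193.87 LMN
2193.87 LMN × 0.4135 = 907.165245 JLT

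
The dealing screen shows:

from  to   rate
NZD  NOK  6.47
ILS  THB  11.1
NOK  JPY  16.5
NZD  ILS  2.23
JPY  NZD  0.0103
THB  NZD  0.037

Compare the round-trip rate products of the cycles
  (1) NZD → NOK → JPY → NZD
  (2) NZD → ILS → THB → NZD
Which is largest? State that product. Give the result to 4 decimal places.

(1) 6.47 × 16.5 × 0.0103 = 1.09958
(2) 2.23 × 11.1 × 0.037 = 0.91586
Highest is cycle (1) at 1.0996 (>1, arbitrage).

1.0996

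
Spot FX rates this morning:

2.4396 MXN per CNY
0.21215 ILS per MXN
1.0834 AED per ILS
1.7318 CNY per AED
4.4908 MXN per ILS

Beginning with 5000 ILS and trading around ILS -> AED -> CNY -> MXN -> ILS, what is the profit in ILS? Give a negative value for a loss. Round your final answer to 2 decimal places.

-144.68

5000 ILS × 1.0834 = 5417 AED
5417 AED × 1.7318 = 9381.1606 CNY
9381.1606 CNY × 2.4396 = 22886.27939976 MXN
22886.27939976 MXN × 0.21215 = 4855.324174659084 ILS
Net change: 4855.324174659084 − 5000 = -144.675825340916 ILS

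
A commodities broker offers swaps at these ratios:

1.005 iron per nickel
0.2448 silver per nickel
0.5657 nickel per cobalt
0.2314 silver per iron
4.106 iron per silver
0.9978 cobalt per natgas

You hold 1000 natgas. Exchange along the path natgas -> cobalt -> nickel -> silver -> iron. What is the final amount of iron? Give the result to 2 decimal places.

1000 natgas × 0.9978 = 997.8 cobalt
997.8 cobalt × 0.5657 = 564.45546 nickel
564.45546 nickel × 0.2448 = 138.178696608 silver
138.178696608 silver × 4.106 = 567.361728272448 iron

567.36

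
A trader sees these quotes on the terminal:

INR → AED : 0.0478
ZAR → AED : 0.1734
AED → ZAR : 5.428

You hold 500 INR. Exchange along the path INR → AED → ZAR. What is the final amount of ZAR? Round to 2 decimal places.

129.73

500 INR × 0.0478 = 23.9 AED
23.9 AED × 5.428 = 129.7292 ZAR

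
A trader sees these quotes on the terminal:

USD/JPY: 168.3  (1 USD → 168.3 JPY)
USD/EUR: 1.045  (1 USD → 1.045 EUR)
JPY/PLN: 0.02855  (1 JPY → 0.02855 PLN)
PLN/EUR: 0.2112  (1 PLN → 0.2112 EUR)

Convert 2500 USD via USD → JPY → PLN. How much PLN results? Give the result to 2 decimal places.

12012.41

2500 USD × 168.3 = 420750 JPY
420750 JPY × 0.02855 = 12012.4125 PLN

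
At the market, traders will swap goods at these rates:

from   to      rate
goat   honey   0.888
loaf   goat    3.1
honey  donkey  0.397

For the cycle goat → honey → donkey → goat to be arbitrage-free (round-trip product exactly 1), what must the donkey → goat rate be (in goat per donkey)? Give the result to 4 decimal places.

Known legs of the cycle: 0.888 × 0.397 = 0.352536
For no arbitrage the full-cycle product must be 1, so the missing rate is 1 / 0.352536 ≈ 2.836590.

2.8366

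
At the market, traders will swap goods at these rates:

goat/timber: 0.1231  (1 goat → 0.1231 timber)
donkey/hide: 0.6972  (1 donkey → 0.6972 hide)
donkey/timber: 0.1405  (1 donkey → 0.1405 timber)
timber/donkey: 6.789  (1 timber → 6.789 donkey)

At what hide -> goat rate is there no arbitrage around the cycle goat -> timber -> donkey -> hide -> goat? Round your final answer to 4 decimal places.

Known legs of the cycle: 0.1231 × 6.789 × 0.6972 = 0.58266809748
For no arbitrage the full-cycle product must be 1, so the missing rate is 1 / 0.58266809748 ≈ 1.716243.

1.7162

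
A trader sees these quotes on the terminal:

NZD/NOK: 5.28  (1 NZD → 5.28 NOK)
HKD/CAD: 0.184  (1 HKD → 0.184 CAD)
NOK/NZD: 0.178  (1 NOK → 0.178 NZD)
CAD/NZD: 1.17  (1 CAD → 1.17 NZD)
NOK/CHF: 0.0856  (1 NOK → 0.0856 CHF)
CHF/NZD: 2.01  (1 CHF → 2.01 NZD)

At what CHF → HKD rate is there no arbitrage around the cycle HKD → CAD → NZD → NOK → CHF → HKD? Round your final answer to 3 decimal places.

10.278

Known legs of the cycle: 0.184 × 1.17 × 5.28 × 0.0856 = 0.09729967104
For no arbitrage the full-cycle product must be 1, so the missing rate is 1 / 0.09729967104 ≈ 10.27753.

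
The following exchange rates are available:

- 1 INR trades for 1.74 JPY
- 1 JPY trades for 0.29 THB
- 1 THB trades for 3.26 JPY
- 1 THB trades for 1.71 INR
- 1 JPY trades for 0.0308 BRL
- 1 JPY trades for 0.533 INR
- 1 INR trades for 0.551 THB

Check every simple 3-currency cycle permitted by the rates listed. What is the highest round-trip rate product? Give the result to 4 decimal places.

INR→THB→JPY→INR: 0.551 × 3.26 × 0.533 = 0.95741
INR→JPY→THB→INR: 1.74 × 0.29 × 1.71 = 0.86287
Maximum is INR→THB→JPY→INR at 0.9574; no arbitrage — every cycle loses value.

0.9574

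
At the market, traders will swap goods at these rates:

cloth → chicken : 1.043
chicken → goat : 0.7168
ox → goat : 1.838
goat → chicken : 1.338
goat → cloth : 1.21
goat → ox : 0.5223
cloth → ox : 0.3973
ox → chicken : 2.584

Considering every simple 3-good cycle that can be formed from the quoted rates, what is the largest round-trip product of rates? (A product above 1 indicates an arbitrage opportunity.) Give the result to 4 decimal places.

ox→chicken→goat→ox: 2.584 × 0.7168 × 0.5223 = 0.96741
cloth→chicken→goat→cloth: 1.043 × 0.7168 × 1.21 = 0.90462
ox→goat→cloth→ox: 1.838 × 1.21 × 0.3973 = 0.88359
Maximum is ox→chicken→goat→ox at 0.9674; no arbitrage — every cycle loses value.

0.9674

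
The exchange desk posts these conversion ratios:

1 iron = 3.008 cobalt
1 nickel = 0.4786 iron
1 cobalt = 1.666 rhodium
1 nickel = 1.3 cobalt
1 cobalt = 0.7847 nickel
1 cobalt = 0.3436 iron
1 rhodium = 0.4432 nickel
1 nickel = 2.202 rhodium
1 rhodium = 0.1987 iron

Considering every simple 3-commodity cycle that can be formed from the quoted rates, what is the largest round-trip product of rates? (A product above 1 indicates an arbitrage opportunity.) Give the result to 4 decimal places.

nickel→iron→cobalt→nickel: 0.4786 × 3.008 × 0.7847 = 1.12968
iron→cobalt→rhodium→iron: 3.008 × 1.666 × 0.1987 = 0.99575
nickel→cobalt→rhodium→nickel: 1.3 × 1.666 × 0.4432 = 0.95988
Maximum is nickel→iron→cobalt→nickel at 1.1297; arbitrage exists.

1.1297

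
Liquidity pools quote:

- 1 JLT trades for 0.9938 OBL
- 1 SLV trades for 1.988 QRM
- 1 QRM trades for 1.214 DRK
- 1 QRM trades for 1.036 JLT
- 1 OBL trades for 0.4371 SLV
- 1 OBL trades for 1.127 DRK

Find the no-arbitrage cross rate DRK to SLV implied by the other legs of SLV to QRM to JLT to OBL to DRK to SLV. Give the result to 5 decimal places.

Known legs of the cycle: 1.988 × 1.036 × 0.9938 × 1.127 = 2.3067421105568
For no arbitrage the full-cycle product must be 1, so the missing rate is 1 / 2.3067421105568 ≈ 0.4335118.

0.43351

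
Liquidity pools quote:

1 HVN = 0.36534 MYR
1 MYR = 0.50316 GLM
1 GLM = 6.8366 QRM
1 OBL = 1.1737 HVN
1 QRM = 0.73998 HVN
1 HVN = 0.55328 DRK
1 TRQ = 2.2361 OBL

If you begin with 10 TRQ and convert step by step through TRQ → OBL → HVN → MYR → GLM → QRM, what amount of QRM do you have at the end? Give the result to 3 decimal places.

10 TRQ × 2.2361 = 22.361 OBL
22.361 OBL × 1.1737 = 26.2451057 HVN
26.2451057 HVN × 0.36534 = 9.588386916438 MYR
9.588386916438 MYR × 0.50316 = 4.82449276087494408 GLM
4.82449276087494408 GLM × 6.8366 = 32.983127208997642697328 QRM

32.983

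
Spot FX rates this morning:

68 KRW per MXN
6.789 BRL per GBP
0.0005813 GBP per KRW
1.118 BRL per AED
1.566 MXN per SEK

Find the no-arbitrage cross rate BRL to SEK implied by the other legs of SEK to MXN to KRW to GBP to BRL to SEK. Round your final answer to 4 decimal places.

2.3795

Known legs of the cycle: 1.566 × 68 × 0.0005813 × 6.789 = 0.4202491097016
For no arbitrage the full-cycle product must be 1, so the missing rate is 1 / 0.4202491097016 ≈ 2.379541.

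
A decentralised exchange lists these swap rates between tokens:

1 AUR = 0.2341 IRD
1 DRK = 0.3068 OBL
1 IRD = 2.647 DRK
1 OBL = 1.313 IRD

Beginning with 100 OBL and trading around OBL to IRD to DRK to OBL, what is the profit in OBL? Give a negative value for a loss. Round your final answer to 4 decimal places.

100 OBL × 1.313 = 131.3 IRD
131.3 IRD × 2.647 = 347.5511 DRK
347.5511 DRK × 0.3068 = 106.62867748 OBL
Net change: 106.62867748 − 100 = 6.62867748 OBL

6.6287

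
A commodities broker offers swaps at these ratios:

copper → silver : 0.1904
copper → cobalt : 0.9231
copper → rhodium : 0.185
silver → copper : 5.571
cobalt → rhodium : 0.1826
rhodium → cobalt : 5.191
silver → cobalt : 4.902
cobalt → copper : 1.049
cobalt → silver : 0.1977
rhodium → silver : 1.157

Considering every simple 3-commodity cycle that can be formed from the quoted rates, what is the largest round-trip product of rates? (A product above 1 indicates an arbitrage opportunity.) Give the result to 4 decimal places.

1.1924

silver→copper→rhodium→silver: 5.571 × 0.185 × 1.157 = 1.19244
silver→cobalt→rhodium→silver: 4.902 × 0.1826 × 1.157 = 1.03564
silver→copper→cobalt→silver: 5.571 × 0.9231 × 0.1977 = 1.01669
cobalt→copper→rhodium→cobalt: 1.049 × 0.185 × 5.191 = 1.00739
silver→cobalt→copper→silver: 4.902 × 1.049 × 0.1904 = 0.97907
Maximum is silver→copper→rhodium→silver at 1.1924; arbitrage exists.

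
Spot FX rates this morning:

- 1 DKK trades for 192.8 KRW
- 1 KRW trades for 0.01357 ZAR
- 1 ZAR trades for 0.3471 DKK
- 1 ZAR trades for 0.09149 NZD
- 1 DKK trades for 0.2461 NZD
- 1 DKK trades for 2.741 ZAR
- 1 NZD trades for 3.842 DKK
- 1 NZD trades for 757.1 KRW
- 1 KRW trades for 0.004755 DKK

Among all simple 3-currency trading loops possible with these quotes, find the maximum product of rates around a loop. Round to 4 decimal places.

0.9635

NZD→DKK→ZAR→NZD: 3.842 × 2.741 × 0.09149 = 0.96347
NZD→KRW→ZAR→NZD: 757.1 × 0.01357 × 0.09149 = 0.93995
KRW→ZAR→DKK→KRW: 0.01357 × 0.3471 × 192.8 = 0.90812
NZD→KRW→DKK→NZD: 757.1 × 0.004755 × 0.2461 = 0.88596
Maximum is NZD→DKK→ZAR→NZD at 0.9635; no arbitrage — every cycle loses value.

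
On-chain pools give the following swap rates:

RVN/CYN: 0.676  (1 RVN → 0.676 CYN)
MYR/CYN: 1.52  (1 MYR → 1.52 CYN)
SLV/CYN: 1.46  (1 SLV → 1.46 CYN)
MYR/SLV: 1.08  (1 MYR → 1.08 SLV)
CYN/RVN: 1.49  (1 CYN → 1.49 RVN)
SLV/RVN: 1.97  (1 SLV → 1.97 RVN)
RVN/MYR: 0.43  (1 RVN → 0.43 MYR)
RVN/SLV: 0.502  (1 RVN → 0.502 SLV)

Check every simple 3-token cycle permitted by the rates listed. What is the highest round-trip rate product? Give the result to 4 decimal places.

1.0921

CYN→RVN→SLV→CYN: 1.49 × 0.502 × 1.46 = 1.09205
CYN→RVN→MYR→CYN: 1.49 × 0.43 × 1.52 = 0.97386
MYR→SLV→RVN→MYR: 1.08 × 1.97 × 0.43 = 0.91487
Maximum is CYN→RVN→SLV→CYN at 1.0921; arbitrage exists.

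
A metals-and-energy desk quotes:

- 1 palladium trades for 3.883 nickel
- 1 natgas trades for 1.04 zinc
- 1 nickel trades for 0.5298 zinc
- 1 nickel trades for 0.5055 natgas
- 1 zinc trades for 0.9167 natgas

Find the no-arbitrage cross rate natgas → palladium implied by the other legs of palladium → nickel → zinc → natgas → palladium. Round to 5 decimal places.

Known legs of the cycle: 3.883 × 0.5298 × 0.9167 = 1.88584752378
For no arbitrage the full-cycle product must be 1, so the missing rate is 1 / 1.88584752378 ≈ 0.5302656.

0.53027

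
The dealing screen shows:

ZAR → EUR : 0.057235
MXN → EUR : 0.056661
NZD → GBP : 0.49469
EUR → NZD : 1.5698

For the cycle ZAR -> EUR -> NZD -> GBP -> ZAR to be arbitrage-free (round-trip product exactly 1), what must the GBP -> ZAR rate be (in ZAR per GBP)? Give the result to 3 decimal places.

22.499

Known legs of the cycle: 0.057235 × 1.5698 × 0.49469 = 0.04444666125907
For no arbitrage the full-cycle product must be 1, so the missing rate is 1 / 0.04444666125907 ≈ 22.49888.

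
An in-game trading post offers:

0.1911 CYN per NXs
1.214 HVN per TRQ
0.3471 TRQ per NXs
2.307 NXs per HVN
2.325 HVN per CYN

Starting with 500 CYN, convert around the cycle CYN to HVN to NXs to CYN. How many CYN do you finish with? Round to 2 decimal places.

512.51

500 CYN × 2.325 = 1162.5 HVN
1162.5 HVN × 2.307 = 2681.8875 NXs
2681.8875 NXs × 0.1911 = 512.50870125 CYN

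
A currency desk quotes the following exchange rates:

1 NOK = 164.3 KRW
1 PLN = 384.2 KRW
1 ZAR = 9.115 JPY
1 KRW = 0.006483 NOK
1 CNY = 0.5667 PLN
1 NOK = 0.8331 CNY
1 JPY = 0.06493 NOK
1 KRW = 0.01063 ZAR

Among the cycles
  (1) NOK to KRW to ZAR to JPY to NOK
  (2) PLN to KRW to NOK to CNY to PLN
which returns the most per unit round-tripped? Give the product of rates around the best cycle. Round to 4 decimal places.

1.1759

(1) 164.3 × 0.01063 × 9.115 × 0.06493 = 1.03365
(2) 384.2 × 0.006483 × 0.8331 × 0.5667 = 1.17594
Highest is cycle (2) at 1.1759 (>1, arbitrage).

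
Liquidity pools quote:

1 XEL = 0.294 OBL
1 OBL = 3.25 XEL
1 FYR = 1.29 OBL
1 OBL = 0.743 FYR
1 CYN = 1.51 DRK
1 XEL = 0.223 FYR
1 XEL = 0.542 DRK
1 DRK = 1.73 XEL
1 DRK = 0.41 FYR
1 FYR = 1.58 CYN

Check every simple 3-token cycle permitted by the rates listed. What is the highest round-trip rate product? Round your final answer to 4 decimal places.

0.9782

FYR→CYN→DRK→FYR: 1.58 × 1.51 × 0.41 = 0.97818
XEL→FYR→OBL→XEL: 0.223 × 1.29 × 3.25 = 0.93493
Maximum is FYR→CYN→DRK→FYR at 0.9782; no arbitrage — every cycle loses value.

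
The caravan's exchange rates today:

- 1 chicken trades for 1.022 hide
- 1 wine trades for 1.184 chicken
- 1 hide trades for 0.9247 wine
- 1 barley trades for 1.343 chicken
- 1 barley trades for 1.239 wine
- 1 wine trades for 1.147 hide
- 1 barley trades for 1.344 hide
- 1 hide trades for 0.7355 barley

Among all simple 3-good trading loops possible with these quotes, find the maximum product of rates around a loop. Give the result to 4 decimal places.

chicken→hide→wine→chicken: 1.022 × 0.9247 × 1.184 = 1.11893
barley→wine→hide→barley: 1.239 × 1.147 × 0.7355 = 1.04524
barley→chicken→hide→barley: 1.343 × 1.022 × 0.7355 = 1.00951
Maximum is chicken→hide→wine→chicken at 1.1189; arbitrage exists.

1.1189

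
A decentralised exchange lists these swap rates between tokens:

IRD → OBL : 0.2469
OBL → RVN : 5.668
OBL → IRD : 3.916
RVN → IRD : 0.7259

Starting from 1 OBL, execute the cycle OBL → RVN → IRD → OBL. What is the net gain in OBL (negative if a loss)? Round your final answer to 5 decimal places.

1 OBL × 5.668 = 5.668 RVN
5.668 RVN × 0.7259 = 4.1144012 IRD
4.1144012 IRD × 0.2469 = 1.01584565628 OBL
Net change: 1.01584565628 − 1 = 0.01584565628 OBL

0.01585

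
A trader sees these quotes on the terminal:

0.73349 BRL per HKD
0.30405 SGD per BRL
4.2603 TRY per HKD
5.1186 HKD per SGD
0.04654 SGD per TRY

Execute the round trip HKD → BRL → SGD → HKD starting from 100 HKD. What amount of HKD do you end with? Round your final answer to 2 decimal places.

100 HKD × 0.73349 = 73.349 BRL
73.349 BRL × 0.30405 = 22.30176345 SGD
22.30176345 SGD × 5.1186 = 114.15380639517 HKD

114.15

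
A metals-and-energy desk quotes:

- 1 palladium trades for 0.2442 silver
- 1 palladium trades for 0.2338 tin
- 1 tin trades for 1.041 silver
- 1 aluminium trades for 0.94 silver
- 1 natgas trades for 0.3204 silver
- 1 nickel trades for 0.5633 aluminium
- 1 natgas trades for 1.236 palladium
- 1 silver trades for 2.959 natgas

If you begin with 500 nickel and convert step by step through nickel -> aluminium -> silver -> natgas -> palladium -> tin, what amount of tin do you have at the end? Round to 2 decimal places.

226.38

500 nickel × 0.5633 = 281.65 aluminium
281.65 aluminium × 0.94 = 264.751 silver
264.751 silver × 2.959 = 783.398209 natgas
783.398209 natgas × 1.236 = 968.280186324 palladium
968.280186324 palladium × 0.2338 = 226.3839075625512 tin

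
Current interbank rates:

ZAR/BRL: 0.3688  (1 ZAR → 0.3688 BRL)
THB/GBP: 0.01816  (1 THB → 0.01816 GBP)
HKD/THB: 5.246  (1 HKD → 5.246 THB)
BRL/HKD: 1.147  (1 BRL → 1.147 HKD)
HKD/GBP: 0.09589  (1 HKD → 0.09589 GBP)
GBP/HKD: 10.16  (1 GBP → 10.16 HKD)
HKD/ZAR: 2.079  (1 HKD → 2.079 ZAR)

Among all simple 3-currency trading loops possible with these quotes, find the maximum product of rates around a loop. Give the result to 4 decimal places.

HKD→THB→GBP→HKD: 5.246 × 0.01816 × 10.16 = 0.96792
HKD→ZAR→BRL→HKD: 2.079 × 0.3688 × 1.147 = 0.87945
Maximum is HKD→THB→GBP→HKD at 0.9679; no arbitrage — every cycle loses value.

0.9679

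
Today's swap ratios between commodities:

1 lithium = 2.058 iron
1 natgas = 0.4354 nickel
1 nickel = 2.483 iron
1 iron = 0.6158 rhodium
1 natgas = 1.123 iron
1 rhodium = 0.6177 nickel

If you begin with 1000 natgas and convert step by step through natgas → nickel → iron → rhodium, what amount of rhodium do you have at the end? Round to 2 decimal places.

1000 natgas × 0.4354 = 435.4 nickel
435.4 nickel × 2.483 = 1081.0982 iron
1081.0982 iron × 0.6158 = 665.74027156 rhodium

665.74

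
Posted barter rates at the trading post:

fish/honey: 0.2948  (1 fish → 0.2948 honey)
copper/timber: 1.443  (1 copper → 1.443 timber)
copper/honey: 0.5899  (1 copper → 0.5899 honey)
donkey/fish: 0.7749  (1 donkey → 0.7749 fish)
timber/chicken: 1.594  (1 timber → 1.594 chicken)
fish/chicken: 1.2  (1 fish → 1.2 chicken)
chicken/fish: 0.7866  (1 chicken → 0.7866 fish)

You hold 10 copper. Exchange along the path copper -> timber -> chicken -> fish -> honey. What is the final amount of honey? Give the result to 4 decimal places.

5.3338

10 copper × 1.443 = 14.43 timber
14.43 timber × 1.594 = 23.00142 chicken
23.00142 chicken × 0.7866 = 18.092916972 fish
18.092916972 fish × 0.2948 = 5.3337919233456 honey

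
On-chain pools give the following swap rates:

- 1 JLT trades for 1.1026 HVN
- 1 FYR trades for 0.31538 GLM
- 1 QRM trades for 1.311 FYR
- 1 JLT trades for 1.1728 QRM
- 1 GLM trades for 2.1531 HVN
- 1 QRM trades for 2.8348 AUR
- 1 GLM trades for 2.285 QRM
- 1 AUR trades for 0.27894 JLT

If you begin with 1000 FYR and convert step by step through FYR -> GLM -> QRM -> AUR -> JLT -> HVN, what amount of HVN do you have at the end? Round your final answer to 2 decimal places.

1000 FYR × 0.31538 = 315.38 GLM
315.38 GLM × 2.285 = 720.6433 QRM
720.6433 QRM × 2.8348 = 2042.87962684 AUR
2042.87962684 AUR × 0.27894 = 569.8408431107496 JLT
569.8408431107496 JLT × 1.1026 = 628.30651361391250896 HVN

628.31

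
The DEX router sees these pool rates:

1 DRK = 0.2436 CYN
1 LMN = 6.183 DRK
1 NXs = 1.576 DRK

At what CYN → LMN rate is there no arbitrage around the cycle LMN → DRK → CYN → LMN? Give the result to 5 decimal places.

0.66393

Known legs of the cycle: 6.183 × 0.2436 = 1.5061788
For no arbitrage the full-cycle product must be 1, so the missing rate is 1 / 1.5061788 ≈ 0.6639318.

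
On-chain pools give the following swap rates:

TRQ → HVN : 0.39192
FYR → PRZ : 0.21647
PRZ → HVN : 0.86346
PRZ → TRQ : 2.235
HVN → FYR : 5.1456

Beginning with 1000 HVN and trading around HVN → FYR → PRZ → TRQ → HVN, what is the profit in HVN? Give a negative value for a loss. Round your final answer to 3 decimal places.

-24.317

1000 HVN × 5.1456 = 5145.6 FYR
5145.6 FYR × 0.21647 = 1113.868032 PRZ
1113.868032 PRZ × 2.235 = 2489.49505152 TRQ
2489.49505152 TRQ × 0.39192 = 975.6829005917184 HVN
Net change: 975.6829005917184 − 1000 = -24.3170994082816 HVN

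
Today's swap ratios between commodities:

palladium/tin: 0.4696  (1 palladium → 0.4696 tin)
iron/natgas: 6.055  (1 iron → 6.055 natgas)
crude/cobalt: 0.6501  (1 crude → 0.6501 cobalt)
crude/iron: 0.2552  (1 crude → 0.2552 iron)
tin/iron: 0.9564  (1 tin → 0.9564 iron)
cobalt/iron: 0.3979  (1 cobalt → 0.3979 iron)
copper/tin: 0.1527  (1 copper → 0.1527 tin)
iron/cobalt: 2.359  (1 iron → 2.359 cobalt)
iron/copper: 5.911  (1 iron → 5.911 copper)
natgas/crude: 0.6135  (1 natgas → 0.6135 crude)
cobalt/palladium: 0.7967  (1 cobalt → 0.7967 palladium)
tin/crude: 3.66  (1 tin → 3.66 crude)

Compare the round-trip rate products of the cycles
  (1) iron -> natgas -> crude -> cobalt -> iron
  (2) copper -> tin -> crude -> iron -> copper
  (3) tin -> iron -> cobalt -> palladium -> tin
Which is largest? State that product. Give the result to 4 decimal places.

(1) 6.055 × 0.6135 × 0.6501 × 0.3979 = 0.96091
(2) 0.1527 × 3.66 × 0.2552 × 5.911 = 0.84307
(3) 0.9564 × 2.359 × 0.7967 × 0.4696 = 0.84409
Highest is cycle (1) at 0.9609 (≤1, no arbitrage).

0.9609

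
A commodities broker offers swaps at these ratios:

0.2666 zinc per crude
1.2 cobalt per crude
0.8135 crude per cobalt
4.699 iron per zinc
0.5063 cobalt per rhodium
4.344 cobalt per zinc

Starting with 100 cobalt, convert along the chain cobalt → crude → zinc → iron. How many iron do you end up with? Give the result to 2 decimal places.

100 cobalt × 0.8135 = 81.35 crude
81.35 crude × 0.2666 = 21.68791 zinc
21.68791 zinc × 4.699 = 101.91148909 iron

101.91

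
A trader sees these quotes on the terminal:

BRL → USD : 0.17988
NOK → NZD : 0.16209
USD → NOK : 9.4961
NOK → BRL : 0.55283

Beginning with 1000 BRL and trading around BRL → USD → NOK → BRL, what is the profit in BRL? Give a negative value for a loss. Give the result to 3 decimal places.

1000 BRL × 0.17988 = 179.88 USD
179.88 USD × 9.4961 = 1708.158468 NOK
1708.158468 NOK × 0.55283 = 944.32124586444 BRL
Net change: 944.32124586444 − 1000 = -55.67875413556 BRL

-55.679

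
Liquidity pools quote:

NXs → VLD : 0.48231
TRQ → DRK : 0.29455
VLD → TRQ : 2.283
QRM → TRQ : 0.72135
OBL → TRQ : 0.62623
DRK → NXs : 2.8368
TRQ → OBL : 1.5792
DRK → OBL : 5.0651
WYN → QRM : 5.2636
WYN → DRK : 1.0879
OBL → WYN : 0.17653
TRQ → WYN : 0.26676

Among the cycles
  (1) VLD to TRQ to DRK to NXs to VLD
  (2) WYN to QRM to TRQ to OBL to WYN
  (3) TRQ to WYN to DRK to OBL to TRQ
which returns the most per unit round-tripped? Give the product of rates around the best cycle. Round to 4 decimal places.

(1) 2.283 × 0.29455 × 2.8368 × 0.48231 = 0.92007
(2) 5.2636 × 0.72135 × 1.5792 × 0.17653 = 1.05848
(3) 0.26676 × 1.0879 × 5.0651 × 0.62623 = 0.92052
Highest is cycle (2) at 1.0585 (>1, arbitrage).

1.0585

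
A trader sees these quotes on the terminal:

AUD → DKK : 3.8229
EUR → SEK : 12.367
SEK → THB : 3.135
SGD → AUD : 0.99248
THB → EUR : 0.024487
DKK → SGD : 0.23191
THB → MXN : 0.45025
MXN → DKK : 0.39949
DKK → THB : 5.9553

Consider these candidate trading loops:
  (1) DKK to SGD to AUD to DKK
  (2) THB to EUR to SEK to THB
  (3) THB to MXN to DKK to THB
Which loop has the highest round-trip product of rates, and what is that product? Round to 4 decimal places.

(1) 0.23191 × 0.99248 × 3.8229 = 0.87990
(2) 0.024487 × 12.367 × 3.135 = 0.94937
(3) 0.45025 × 0.39949 × 5.9553 = 1.07118
Highest is cycle (3) at 1.0712 (>1, arbitrage).

1.0712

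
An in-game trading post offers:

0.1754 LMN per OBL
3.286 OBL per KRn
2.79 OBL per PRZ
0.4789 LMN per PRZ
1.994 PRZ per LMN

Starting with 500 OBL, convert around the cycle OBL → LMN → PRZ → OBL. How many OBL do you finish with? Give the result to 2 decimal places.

500 OBL × 0.1754 = 87.7 LMN
87.7 LMN × 1.994 = 174.8738 PRZ
174.8738 PRZ × 2.79 = 487.897902 OBL

487.90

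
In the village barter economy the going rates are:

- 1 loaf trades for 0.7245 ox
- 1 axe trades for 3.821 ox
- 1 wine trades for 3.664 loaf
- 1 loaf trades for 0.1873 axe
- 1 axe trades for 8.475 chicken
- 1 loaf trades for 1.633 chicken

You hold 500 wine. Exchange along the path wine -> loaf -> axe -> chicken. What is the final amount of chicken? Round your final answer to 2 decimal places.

500 wine × 3.664 = 1832 loaf
1832 loaf × 0.1873 = 343.1336 axe
343.1336 axe × 8.475 = 2908.05726 chicken

2908.06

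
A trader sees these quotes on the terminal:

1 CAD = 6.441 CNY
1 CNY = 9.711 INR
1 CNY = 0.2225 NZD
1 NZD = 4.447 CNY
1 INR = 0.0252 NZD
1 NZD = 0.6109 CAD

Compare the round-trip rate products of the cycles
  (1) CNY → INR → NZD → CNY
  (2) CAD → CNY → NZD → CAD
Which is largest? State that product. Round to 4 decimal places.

(1) 9.711 × 0.0252 × 4.447 = 1.08826
(2) 6.441 × 0.2225 × 0.6109 = 0.87549
Highest is cycle (1) at 1.0883 (>1, arbitrage).

1.0883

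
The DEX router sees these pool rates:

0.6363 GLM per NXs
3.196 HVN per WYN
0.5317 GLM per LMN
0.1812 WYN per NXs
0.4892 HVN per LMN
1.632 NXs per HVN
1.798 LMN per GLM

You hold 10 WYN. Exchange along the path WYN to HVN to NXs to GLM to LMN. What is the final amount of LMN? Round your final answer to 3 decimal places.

59.673

10 WYN × 3.196 = 31.96 HVN
31.96 HVN × 1.632 = 52.15872 NXs
52.15872 NXs × 0.6363 = 33.188593536 GLM
33.188593536 GLM × 1.798 = 59.673091177728 LMN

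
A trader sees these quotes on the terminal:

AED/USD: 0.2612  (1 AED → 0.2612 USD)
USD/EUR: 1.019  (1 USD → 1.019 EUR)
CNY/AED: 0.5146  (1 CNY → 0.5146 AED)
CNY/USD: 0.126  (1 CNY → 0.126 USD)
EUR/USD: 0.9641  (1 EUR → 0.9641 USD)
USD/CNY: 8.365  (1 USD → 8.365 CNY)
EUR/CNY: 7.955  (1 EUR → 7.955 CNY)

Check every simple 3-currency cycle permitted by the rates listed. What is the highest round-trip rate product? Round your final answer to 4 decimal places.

CNY→AED→USD→CNY: 0.5146 × 0.2612 × 8.365 = 1.12437
EUR→CNY→USD→EUR: 7.955 × 0.126 × 1.019 = 1.02137
Maximum is CNY→AED→USD→CNY at 1.1244; arbitrage exists.

1.1244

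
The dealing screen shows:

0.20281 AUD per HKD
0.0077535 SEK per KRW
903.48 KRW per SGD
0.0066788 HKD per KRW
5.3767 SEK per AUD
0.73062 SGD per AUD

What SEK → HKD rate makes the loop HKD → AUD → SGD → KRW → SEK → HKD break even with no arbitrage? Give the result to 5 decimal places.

Known legs of the cycle: 0.20281 × 0.73062 × 903.48 × 0.0077535 = 1.037999766652437996
For no arbitrage the full-cycle product must be 1, so the missing rate is 1 / 1.037999766652437996 ≈ 0.9633914.

0.96339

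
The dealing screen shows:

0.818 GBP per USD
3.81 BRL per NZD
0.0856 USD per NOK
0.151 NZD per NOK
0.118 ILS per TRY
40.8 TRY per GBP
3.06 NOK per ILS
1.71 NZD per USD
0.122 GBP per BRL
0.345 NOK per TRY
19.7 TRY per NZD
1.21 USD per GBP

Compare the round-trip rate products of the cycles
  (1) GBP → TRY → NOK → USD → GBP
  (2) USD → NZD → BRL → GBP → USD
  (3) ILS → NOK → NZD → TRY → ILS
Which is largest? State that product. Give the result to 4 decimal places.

1.0741

(1) 40.8 × 0.345 × 0.0856 × 0.818 = 0.98561
(2) 1.71 × 3.81 × 0.122 × 1.21 = 0.96176
(3) 3.06 × 0.151 × 19.7 × 0.118 = 1.07410
Highest is cycle (3) at 1.0741 (>1, arbitrage).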